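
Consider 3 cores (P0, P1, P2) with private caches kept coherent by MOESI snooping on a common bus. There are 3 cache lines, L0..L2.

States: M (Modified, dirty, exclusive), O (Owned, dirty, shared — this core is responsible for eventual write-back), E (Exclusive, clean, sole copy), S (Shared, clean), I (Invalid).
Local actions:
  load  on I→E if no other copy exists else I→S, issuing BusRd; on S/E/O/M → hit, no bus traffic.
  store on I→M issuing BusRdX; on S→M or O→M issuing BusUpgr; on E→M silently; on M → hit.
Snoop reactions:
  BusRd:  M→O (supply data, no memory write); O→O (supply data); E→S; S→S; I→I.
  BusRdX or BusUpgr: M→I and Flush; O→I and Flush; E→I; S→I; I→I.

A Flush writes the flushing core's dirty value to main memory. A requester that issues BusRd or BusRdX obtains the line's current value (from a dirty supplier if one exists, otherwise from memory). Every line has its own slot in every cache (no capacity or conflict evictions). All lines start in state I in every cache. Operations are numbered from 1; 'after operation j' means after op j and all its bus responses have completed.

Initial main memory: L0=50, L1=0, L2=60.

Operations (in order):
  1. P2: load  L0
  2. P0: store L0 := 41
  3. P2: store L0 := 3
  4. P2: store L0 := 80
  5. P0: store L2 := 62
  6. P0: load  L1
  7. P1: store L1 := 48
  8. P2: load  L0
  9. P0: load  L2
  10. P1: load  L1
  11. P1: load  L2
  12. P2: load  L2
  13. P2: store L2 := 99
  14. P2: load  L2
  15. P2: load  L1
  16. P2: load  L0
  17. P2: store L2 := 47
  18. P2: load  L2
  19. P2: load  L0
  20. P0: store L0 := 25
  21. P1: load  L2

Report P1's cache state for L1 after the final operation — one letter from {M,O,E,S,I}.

  op1 P2: load  L0 → I/I/E on L0; bus BusRd; mem=50
  op2 P0: store L0 := 41 → M/I/I on L0; bus BusRdX; mem=50
  op3 P2: store L0 := 3 → I/I/M on L0; bus BusRdX Flush; mem=41
  op4 P2: store L0 := 80 → I/I/M on L0; bus (none); mem=41
  op5 P0: store L2 := 62 → M/I/I on L2; bus BusRdX; mem=60
  op6 P0: load  L1 → E/I/I on L1; bus BusRd; mem=0
  op7 P1: store L1 := 48 → I/M/I on L1; bus BusRdX; mem=0
  op8 P2: load  L0 → I/I/M on L0; bus (none); mem=41
  op9 P0: load  L2 → M/I/I on L2; bus (none); mem=60
  op10 P1: load  L1 → I/M/I on L1; bus (none); mem=0
  op11 P1: load  L2 → O/S/I on L2; bus BusRd; mem=60
  op12 P2: load  L2 → O/S/S on L2; bus BusRd; mem=60
  op13 P2: store L2 := 99 → I/I/M on L2; bus BusUpgr Flush; mem=62
  op14 P2: load  L2 → I/I/M on L2; bus (none); mem=62
  op15 P2: load  L1 → I/O/S on L1; bus BusRd; mem=0
  op16 P2: load  L0 → I/I/M on L0; bus (none); mem=41
  op17 P2: store L2 := 47 → I/I/M on L2; bus (none); mem=62
  op18 P2: load  L2 → I/I/M on L2; bus (none); mem=62
  op19 P2: load  L0 → I/I/M on L0; bus (none); mem=41
  op20 P0: store L0 := 25 → M/I/I on L0; bus BusRdX Flush; mem=80
  op21 P1: load  L2 → I/S/O on L2; bus BusRd; mem=62

state = O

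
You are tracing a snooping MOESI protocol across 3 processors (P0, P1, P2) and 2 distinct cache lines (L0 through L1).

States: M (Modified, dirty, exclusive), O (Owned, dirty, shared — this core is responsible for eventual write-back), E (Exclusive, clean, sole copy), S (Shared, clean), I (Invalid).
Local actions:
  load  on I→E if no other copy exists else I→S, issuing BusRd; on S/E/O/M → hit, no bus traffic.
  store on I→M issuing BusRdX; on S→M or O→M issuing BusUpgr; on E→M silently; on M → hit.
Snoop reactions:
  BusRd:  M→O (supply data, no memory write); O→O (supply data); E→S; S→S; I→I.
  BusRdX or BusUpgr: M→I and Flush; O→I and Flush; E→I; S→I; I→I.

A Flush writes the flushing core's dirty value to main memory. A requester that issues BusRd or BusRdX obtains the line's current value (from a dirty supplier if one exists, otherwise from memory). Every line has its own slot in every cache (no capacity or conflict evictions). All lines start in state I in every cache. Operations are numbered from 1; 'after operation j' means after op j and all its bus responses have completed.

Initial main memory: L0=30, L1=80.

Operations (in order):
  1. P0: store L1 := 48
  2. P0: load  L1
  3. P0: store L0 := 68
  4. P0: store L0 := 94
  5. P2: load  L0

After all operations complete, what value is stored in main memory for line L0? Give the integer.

  op1 P0: store L1 := 48 → M/I/I on L1; bus BusRdX; mem=80
  op2 P0: load  L1 → M/I/I on L1; bus (none); mem=80
  op3 P0: store L0 := 68 → M/I/I on L0; bus BusRdX; mem=30
  op4 P0: store L0 := 94 → M/I/I on L0; bus (none); mem=30
  op5 P2: load  L0 → O/I/S on L0; bus BusRd; mem=30

memory[L0] = 30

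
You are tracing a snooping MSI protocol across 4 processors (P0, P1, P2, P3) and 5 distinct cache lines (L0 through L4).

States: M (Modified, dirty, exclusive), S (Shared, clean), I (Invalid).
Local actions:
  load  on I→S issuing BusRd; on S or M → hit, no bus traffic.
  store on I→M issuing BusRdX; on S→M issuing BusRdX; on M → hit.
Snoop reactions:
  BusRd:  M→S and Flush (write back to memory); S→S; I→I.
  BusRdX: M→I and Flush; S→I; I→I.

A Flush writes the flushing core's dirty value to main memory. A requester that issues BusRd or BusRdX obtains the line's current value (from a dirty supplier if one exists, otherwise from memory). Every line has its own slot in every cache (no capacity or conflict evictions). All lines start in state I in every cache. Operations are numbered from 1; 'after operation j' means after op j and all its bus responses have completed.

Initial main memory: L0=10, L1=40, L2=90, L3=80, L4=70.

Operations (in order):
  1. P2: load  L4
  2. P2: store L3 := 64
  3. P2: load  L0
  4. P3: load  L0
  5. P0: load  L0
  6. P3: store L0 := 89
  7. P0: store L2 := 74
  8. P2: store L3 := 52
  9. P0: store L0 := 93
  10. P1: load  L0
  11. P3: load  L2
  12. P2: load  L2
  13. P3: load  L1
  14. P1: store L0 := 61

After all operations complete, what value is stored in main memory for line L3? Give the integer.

memory[L3] = 80

[1] P2: load  L4 | P0:I, P1:I, P2:S(70), P3:I | bus: BusRd
[2] P2: store L3 := 64 | P0:I, P1:I, P2:M(64), P3:I | bus: BusRdX
[3] P2: load  L0 | P0:I, P1:I, P2:S(10), P3:I | bus: BusRd
[4] P3: load  L0 | P0:I, P1:I, P2:S(10), P3:S(10) | bus: BusRd
[5] P0: load  L0 | P0:S(10), P1:I, P2:S(10), P3:S(10) | bus: BusRd
[6] P3: store L0 := 89 | P0:I, P1:I, P2:I, P3:M(89) | bus: BusRdX
[7] P0: store L2 := 74 | P0:M(74), P1:I, P2:I, P3:I | bus: BusRdX
[8] P2: store L3 := 52 | P0:I, P1:I, P2:M(52), P3:I | bus: none
[9] P0: store L0 := 93 | P0:M(93), P1:I, P2:I, P3:I | bus: BusRdX,Flush
[10] P1: load  L0 | P0:S(93), P1:S(93), P2:I, P3:I | bus: BusRd,Flush
[11] P3: load  L2 | P0:S(74), P1:I, P2:I, P3:S(74) | bus: BusRd,Flush
[12] P2: load  L2 | P0:S(74), P1:I, P2:S(74), P3:S(74) | bus: BusRd
[13] P3: load  L1 | P0:I, P1:I, P2:I, P3:S(40) | bus: BusRd
[14] P1: store L0 := 61 | P0:I, P1:M(61), P2:I, P3:I | bus: BusRdX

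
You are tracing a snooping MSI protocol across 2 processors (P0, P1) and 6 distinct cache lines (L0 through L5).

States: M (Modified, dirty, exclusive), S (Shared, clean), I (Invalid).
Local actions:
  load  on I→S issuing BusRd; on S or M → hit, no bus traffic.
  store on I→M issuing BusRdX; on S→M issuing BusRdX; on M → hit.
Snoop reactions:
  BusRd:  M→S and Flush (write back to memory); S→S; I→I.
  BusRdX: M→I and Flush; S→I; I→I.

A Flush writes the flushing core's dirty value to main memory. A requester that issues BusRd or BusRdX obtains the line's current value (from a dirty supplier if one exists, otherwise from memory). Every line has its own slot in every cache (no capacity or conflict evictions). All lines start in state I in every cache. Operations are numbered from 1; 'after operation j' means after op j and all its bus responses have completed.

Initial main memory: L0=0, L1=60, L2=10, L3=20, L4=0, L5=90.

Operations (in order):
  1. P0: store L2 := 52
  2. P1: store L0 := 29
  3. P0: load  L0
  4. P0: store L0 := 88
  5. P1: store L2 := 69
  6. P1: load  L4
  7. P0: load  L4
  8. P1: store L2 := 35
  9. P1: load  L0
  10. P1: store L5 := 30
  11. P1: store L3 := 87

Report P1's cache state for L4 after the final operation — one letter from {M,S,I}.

  op1 P0: store L2 := 52 → M/I on L2; bus BusRdX; mem=10
  op2 P1: store L0 := 29 → I/M on L0; bus BusRdX; mem=0
  op3 P0: load  L0 → S/S on L0; bus BusRd Flush; mem=29
  op4 P0: store L0 := 88 → M/I on L0; bus BusRdX; mem=29
  op5 P1: store L2 := 69 → I/M on L2; bus BusRdX Flush; mem=52
  op6 P1: load  L4 → I/S on L4; bus BusRd; mem=0
  op7 P0: load  L4 → S/S on L4; bus BusRd; mem=0
  op8 P1: store L2 := 35 → I/M on L2; bus (none); mem=52
  op9 P1: load  L0 → S/S on L0; bus BusRd Flush; mem=88
  op10 P1: store L5 := 30 → I/M on L5; bus BusRdX; mem=90
  op11 P1: store L3 := 87 → I/M on L3; bus BusRdX; mem=20

state = S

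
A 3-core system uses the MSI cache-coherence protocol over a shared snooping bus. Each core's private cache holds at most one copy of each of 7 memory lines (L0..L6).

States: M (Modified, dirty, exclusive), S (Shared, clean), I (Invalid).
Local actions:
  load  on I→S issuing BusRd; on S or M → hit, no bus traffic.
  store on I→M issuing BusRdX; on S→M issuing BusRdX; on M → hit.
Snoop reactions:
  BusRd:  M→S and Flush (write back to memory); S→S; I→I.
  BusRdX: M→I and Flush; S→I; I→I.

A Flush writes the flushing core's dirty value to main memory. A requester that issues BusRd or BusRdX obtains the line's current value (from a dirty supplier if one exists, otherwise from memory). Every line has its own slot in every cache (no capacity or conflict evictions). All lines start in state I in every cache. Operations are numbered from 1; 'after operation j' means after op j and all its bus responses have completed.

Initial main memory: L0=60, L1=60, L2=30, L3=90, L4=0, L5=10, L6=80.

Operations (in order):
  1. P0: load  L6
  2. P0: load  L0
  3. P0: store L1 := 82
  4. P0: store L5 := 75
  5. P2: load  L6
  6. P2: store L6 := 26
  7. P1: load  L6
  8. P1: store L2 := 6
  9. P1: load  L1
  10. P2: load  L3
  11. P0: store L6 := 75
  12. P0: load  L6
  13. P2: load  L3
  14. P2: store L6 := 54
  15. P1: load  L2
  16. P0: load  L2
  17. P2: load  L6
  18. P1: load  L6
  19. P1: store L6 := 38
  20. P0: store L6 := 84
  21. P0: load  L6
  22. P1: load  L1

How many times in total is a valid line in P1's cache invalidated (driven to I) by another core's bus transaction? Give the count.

invalidations = 2

step 1: P0: load  L6  ⟶  SII  (L6)  txn=BusRd  M[L6]=80
step 2: P0: load  L0  ⟶  SII  (L0)  txn=BusRd  M[L0]=60
step 3: P0: store L1 := 82  ⟶  MII  (L1)  txn=BusRdX  M[L1]=60
step 4: P0: store L5 := 75  ⟶  MII  (L5)  txn=BusRdX  M[L5]=10
step 5: P2: load  L6  ⟶  SIS  (L6)  txn=BusRd  M[L6]=80
step 6: P2: store L6 := 26  ⟶  IIM  (L6)  txn=BusRdX  M[L6]=80
step 7: P1: load  L6  ⟶  ISS  (L6)  txn=BusRd+Flush  M[L6]=26
step 8: P1: store L2 := 6  ⟶  IMI  (L2)  txn=BusRdX  M[L2]=30
step 9: P1: load  L1  ⟶  SSI  (L1)  txn=BusRd+Flush  M[L1]=82
step 10: P2: load  L3  ⟶  IIS  (L3)  txn=BusRd  M[L3]=90
step 11: P0: store L6 := 75  ⟶  MII  (L6)  txn=BusRdX  M[L6]=26
step 12: P0: load  L6  ⟶  MII  (L6)  txn=∅  M[L6]=26
step 13: P2: load  L3  ⟶  IIS  (L3)  txn=∅  M[L3]=90
step 14: P2: store L6 := 54  ⟶  IIM  (L6)  txn=BusRdX+Flush  M[L6]=75
step 15: P1: load  L2  ⟶  IMI  (L2)  txn=∅  M[L2]=30
step 16: P0: load  L2  ⟶  SSI  (L2)  txn=BusRd+Flush  M[L2]=6
step 17: P2: load  L6  ⟶  IIM  (L6)  txn=∅  M[L6]=75
step 18: P1: load  L6  ⟶  ISS  (L6)  txn=BusRd+Flush  M[L6]=54
step 19: P1: store L6 := 38  ⟶  IMI  (L6)  txn=BusRdX  M[L6]=54
step 20: P0: store L6 := 84  ⟶  MII  (L6)  txn=BusRdX+Flush  M[L6]=38
step 21: P0: load  L6  ⟶  MII  (L6)  txn=∅  M[L6]=38
step 22: P1: load  L1  ⟶  SSI  (L1)  txn=∅  M[L1]=82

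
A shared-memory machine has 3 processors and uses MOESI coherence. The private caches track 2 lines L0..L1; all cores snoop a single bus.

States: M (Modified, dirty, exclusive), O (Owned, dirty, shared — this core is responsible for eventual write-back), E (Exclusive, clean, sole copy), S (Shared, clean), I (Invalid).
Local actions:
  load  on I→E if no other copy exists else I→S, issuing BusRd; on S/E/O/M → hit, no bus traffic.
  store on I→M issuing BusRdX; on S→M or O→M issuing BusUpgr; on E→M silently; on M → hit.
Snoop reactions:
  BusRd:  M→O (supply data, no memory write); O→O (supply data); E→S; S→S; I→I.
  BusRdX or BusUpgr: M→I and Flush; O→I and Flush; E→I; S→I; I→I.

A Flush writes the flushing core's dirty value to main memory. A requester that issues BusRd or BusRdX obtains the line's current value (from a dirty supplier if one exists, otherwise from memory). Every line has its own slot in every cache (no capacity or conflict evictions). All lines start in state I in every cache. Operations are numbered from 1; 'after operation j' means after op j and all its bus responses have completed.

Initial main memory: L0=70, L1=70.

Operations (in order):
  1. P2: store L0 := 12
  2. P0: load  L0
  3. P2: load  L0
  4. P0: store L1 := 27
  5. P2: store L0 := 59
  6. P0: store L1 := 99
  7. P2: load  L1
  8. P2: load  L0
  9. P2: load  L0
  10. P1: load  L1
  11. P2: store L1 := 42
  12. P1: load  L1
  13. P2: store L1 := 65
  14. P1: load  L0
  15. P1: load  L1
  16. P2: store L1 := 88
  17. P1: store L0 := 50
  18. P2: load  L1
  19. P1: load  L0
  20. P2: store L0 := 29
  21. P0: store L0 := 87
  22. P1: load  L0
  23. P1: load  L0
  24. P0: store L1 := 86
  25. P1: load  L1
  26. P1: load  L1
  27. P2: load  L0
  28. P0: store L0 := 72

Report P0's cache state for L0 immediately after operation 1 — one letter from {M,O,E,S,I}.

[1] P2: store L0 := 12 | P0:I, P1:I, P2:M(12) | bus: BusRdX
[2] P0: load  L0 | P0:S(12), P1:I, P2:O(12) | bus: BusRd
[3] P2: load  L0 | P0:S(12), P1:I, P2:O(12) | bus: none
[4] P0: store L1 := 27 | P0:M(27), P1:I, P2:I | bus: BusRdX
[5] P2: store L0 := 59 | P0:I, P1:I, P2:M(59) | bus: BusUpgr
[6] P0: store L1 := 99 | P0:M(99), P1:I, P2:I | bus: none
[7] P2: load  L1 | P0:O(99), P1:I, P2:S(99) | bus: BusRd
[8] P2: load  L0 | P0:I, P1:I, P2:M(59) | bus: none
[9] P2: load  L0 | P0:I, P1:I, P2:M(59) | bus: none
[10] P1: load  L1 | P0:O(99), P1:S(99), P2:S(99) | bus: BusRd
[11] P2: store L1 := 42 | P0:I, P1:I, P2:M(42) | bus: BusUpgr,Flush
[12] P1: load  L1 | P0:I, P1:S(42), P2:O(42) | bus: BusRd
[13] P2: store L1 := 65 | P0:I, P1:I, P2:M(65) | bus: BusUpgr
[14] P1: load  L0 | P0:I, P1:S(59), P2:O(59) | bus: BusRd
[15] P1: load  L1 | P0:I, P1:S(65), P2:O(65) | bus: BusRd
[16] P2: store L1 := 88 | P0:I, P1:I, P2:M(88) | bus: BusUpgr
[17] P1: store L0 := 50 | P0:I, P1:M(50), P2:I | bus: BusUpgr,Flush
[18] P2: load  L1 | P0:I, P1:I, P2:M(88) | bus: none
[19] P1: load  L0 | P0:I, P1:M(50), P2:I | bus: none
[20] P2: store L0 := 29 | P0:I, P1:I, P2:M(29) | bus: BusRdX,Flush
[21] P0: store L0 := 87 | P0:M(87), P1:I, P2:I | bus: BusRdX,Flush
[22] P1: load  L0 | P0:O(87), P1:S(87), P2:I | bus: BusRd
[23] P1: load  L0 | P0:O(87), P1:S(87), P2:I | bus: none
[24] P0: store L1 := 86 | P0:M(86), P1:I, P2:I | bus: BusRdX,Flush
[25] P1: load  L1 | P0:O(86), P1:S(86), P2:I | bus: BusRd
[26] P1: load  L1 | P0:O(86), P1:S(86), P2:I | bus: none
[27] P2: load  L0 | P0:O(87), P1:S(87), P2:S(87) | bus: BusRd
[28] P0: store L0 := 72 | P0:M(72), P1:I, P2:I | bus: BusUpgr

state = I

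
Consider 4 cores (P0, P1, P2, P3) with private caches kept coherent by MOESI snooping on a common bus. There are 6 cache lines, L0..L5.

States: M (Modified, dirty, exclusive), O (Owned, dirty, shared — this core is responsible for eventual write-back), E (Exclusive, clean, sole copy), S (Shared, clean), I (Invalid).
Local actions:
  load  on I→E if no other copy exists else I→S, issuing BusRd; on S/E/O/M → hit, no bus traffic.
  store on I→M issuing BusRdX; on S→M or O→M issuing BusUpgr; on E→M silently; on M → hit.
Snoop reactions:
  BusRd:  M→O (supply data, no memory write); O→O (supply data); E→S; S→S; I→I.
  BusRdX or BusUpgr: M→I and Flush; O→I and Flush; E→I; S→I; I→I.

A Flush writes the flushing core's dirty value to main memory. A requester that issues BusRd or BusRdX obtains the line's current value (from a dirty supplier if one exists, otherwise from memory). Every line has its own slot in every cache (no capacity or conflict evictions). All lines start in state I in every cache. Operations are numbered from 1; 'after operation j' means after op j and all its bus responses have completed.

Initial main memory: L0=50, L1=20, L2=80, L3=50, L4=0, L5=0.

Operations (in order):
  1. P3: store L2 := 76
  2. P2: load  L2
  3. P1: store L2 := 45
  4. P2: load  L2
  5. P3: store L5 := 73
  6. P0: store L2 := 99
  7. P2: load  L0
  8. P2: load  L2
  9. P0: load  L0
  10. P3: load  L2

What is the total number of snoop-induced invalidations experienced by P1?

invalidations = 1

step 1: P3: store L2 := 76  ⟶  IIIM  (L2)  txn=BusRdX  M[L2]=80
step 2: P2: load  L2  ⟶  IISO  (L2)  txn=BusRd  M[L2]=80
step 3: P1: store L2 := 45  ⟶  IMII  (L2)  txn=BusRdX+Flush  M[L2]=76
step 4: P2: load  L2  ⟶  IOSI  (L2)  txn=BusRd  M[L2]=76
step 5: P3: store L5 := 73  ⟶  IIIM  (L5)  txn=BusRdX  M[L5]=0
step 6: P0: store L2 := 99  ⟶  MIII  (L2)  txn=BusRdX+Flush  M[L2]=45
step 7: P2: load  L0  ⟶  IIEI  (L0)  txn=BusRd  M[L0]=50
step 8: P2: load  L2  ⟶  OISI  (L2)  txn=BusRd  M[L2]=45
step 9: P0: load  L0  ⟶  SISI  (L0)  txn=BusRd  M[L0]=50
step 10: P3: load  L2  ⟶  OISS  (L2)  txn=BusRd  M[L2]=45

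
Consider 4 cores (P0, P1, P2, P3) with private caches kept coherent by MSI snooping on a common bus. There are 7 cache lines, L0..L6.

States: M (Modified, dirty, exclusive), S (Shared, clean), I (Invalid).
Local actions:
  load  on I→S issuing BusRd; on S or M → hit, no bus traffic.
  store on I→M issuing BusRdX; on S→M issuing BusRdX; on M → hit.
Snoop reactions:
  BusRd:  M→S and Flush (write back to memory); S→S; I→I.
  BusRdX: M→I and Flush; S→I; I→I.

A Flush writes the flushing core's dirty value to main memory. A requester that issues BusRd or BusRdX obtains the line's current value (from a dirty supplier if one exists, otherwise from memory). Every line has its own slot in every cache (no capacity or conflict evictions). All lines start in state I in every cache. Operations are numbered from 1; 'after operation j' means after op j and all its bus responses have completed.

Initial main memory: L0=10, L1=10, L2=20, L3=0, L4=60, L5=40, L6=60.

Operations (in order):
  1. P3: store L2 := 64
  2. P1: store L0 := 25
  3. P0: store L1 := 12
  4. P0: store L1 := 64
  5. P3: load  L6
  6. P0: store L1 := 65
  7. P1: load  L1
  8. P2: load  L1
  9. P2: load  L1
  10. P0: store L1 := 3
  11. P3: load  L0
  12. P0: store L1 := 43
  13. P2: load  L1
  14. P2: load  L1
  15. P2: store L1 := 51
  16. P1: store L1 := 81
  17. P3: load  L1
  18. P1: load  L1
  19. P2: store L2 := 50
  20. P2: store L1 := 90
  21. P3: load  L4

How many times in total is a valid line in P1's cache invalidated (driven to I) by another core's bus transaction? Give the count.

invalidations = 2

  op1 P3: store L2 := 64 → I/I/I/M on L2; bus BusRdX; mem=20
  op2 P1: store L0 := 25 → I/M/I/I on L0; bus BusRdX; mem=10
  op3 P0: store L1 := 12 → M/I/I/I on L1; bus BusRdX; mem=10
  op4 P0: store L1 := 64 → M/I/I/I on L1; bus (none); mem=10
  op5 P3: load  L6 → I/I/I/S on L6; bus BusRd; mem=60
  op6 P0: store L1 := 65 → M/I/I/I on L1; bus (none); mem=10
  op7 P1: load  L1 → S/S/I/I on L1; bus BusRd Flush; mem=65
  op8 P2: load  L1 → S/S/S/I on L1; bus BusRd; mem=65
  op9 P2: load  L1 → S/S/S/I on L1; bus (none); mem=65
  op10 P0: store L1 := 3 → M/I/I/I on L1; bus BusRdX; mem=65
  op11 P3: load  L0 → I/S/I/S on L0; bus BusRd Flush; mem=25
  op12 P0: store L1 := 43 → M/I/I/I on L1; bus (none); mem=65
  op13 P2: load  L1 → S/I/S/I on L1; bus BusRd Flush; mem=43
  op14 P2: load  L1 → S/I/S/I on L1; bus (none); mem=43
  op15 P2: store L1 := 51 → I/I/M/I on L1; bus BusRdX; mem=43
  op16 P1: store L1 := 81 → I/M/I/I on L1; bus BusRdX Flush; mem=51
  op17 P3: load  L1 → I/S/I/S on L1; bus BusRd Flush; mem=81
  op18 P1: load  L1 → I/S/I/S on L1; bus (none); mem=81
  op19 P2: store L2 := 50 → I/I/M/I on L2; bus BusRdX Flush; mem=64
  op20 P2: store L1 := 90 → I/I/M/I on L1; bus BusRdX; mem=81
  op21 P3: load  L4 → I/I/I/S on L4; bus BusRd; mem=60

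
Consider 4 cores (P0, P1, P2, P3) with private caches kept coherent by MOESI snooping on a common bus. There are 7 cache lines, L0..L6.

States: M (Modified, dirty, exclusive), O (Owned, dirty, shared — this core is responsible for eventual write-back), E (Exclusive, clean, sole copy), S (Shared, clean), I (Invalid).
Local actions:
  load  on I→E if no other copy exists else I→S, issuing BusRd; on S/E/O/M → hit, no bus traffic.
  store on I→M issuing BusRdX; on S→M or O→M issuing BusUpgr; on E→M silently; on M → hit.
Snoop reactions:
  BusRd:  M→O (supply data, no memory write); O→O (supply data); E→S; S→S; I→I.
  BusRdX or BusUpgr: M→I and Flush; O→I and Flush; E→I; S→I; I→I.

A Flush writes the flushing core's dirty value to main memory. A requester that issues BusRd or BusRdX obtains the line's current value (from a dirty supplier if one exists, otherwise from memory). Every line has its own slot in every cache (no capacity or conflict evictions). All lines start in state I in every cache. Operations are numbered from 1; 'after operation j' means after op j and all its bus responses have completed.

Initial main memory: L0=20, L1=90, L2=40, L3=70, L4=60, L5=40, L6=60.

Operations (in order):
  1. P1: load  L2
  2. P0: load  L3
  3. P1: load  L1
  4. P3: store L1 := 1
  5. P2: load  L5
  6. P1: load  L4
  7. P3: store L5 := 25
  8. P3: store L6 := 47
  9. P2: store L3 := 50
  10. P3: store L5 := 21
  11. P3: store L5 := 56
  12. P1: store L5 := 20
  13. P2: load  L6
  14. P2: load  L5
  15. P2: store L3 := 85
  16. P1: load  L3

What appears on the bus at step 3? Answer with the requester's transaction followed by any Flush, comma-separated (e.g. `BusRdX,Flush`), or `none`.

bus = BusRd

  op1 P1: load  L2 → I/E/I/I on L2; bus BusRd; mem=40
  op2 P0: load  L3 → E/I/I/I on L3; bus BusRd; mem=70
  op3 P1: load  L1 → I/E/I/I on L1; bus BusRd; mem=90
  op4 P3: store L1 := 1 → I/I/I/M on L1; bus BusRdX; mem=90
  op5 P2: load  L5 → I/I/E/I on L5; bus BusRd; mem=40
  op6 P1: load  L4 → I/E/I/I on L4; bus BusRd; mem=60
  op7 P3: store L5 := 25 → I/I/I/M on L5; bus BusRdX; mem=40
  op8 P3: store L6 := 47 → I/I/I/M on L6; bus BusRdX; mem=60
  op9 P2: store L3 := 50 → I/I/M/I on L3; bus BusRdX; mem=70
  op10 P3: store L5 := 21 → I/I/I/M on L5; bus (none); mem=40
  op11 P3: store L5 := 56 → I/I/I/M on L5; bus (none); mem=40
  op12 P1: store L5 := 20 → I/M/I/I on L5; bus BusRdX Flush; mem=56
  op13 P2: load  L6 → I/I/S/O on L6; bus BusRd; mem=60
  op14 P2: load  L5 → I/O/S/I on L5; bus BusRd; mem=56
  op15 P2: store L3 := 85 → I/I/M/I on L3; bus (none); mem=70
  op16 P1: load  L3 → I/S/O/I on L3; bus BusRd; mem=70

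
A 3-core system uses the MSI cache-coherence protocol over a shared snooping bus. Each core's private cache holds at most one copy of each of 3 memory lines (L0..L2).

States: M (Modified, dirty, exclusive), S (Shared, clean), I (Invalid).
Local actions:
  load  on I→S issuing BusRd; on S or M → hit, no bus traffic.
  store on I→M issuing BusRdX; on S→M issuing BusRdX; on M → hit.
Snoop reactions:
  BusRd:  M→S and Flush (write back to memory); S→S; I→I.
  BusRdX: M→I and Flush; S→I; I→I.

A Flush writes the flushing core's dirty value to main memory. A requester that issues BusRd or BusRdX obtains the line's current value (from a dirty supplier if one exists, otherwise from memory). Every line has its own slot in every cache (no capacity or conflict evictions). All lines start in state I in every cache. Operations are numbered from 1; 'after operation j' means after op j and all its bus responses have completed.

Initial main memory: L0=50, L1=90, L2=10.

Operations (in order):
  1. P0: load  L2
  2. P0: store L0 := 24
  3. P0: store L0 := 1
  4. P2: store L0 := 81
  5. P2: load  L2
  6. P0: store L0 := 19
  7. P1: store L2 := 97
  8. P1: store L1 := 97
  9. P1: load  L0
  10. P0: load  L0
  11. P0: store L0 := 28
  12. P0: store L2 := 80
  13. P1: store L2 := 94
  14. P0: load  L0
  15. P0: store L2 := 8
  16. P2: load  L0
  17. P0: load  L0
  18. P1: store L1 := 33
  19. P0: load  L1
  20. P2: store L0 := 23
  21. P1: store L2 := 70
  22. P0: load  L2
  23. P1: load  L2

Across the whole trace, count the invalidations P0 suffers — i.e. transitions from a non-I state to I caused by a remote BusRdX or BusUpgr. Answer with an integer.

[1] P0: load  L2 | P0:S(10), P1:I, P2:I | bus: BusRd
[2] P0: store L0 := 24 | P0:M(24), P1:I, P2:I | bus: BusRdX
[3] P0: store L0 := 1 | P0:M(1), P1:I, P2:I | bus: none
[4] P2: store L0 := 81 | P0:I, P1:I, P2:M(81) | bus: BusRdX,Flush
[5] P2: load  L2 | P0:S(10), P1:I, P2:S(10) | bus: BusRd
[6] P0: store L0 := 19 | P0:M(19), P1:I, P2:I | bus: BusRdX,Flush
[7] P1: store L2 := 97 | P0:I, P1:M(97), P2:I | bus: BusRdX
[8] P1: store L1 := 97 | P0:I, P1:M(97), P2:I | bus: BusRdX
[9] P1: load  L0 | P0:S(19), P1:S(19), P2:I | bus: BusRd,Flush
[10] P0: load  L0 | P0:S(19), P1:S(19), P2:I | bus: none
[11] P0: store L0 := 28 | P0:M(28), P1:I, P2:I | bus: BusRdX
[12] P0: store L2 := 80 | P0:M(80), P1:I, P2:I | bus: BusRdX,Flush
[13] P1: store L2 := 94 | P0:I, P1:M(94), P2:I | bus: BusRdX,Flush
[14] P0: load  L0 | P0:M(28), P1:I, P2:I | bus: none
[15] P0: store L2 := 8 | P0:M(8), P1:I, P2:I | bus: BusRdX,Flush
[16] P2: load  L0 | P0:S(28), P1:I, P2:S(28) | bus: BusRd,Flush
[17] P0: load  L0 | P0:S(28), P1:I, P2:S(28) | bus: none
[18] P1: store L1 := 33 | P0:I, P1:M(33), P2:I | bus: none
[19] P0: load  L1 | P0:S(33), P1:S(33), P2:I | bus: BusRd,Flush
[20] P2: store L0 := 23 | P0:I, P1:I, P2:M(23) | bus: BusRdX
[21] P1: store L2 := 70 | P0:I, P1:M(70), P2:I | bus: BusRdX,Flush
[22] P0: load  L2 | P0:S(70), P1:S(70), P2:I | bus: BusRd,Flush
[23] P1: load  L2 | P0:S(70), P1:S(70), P2:I | bus: none

invalidations = 5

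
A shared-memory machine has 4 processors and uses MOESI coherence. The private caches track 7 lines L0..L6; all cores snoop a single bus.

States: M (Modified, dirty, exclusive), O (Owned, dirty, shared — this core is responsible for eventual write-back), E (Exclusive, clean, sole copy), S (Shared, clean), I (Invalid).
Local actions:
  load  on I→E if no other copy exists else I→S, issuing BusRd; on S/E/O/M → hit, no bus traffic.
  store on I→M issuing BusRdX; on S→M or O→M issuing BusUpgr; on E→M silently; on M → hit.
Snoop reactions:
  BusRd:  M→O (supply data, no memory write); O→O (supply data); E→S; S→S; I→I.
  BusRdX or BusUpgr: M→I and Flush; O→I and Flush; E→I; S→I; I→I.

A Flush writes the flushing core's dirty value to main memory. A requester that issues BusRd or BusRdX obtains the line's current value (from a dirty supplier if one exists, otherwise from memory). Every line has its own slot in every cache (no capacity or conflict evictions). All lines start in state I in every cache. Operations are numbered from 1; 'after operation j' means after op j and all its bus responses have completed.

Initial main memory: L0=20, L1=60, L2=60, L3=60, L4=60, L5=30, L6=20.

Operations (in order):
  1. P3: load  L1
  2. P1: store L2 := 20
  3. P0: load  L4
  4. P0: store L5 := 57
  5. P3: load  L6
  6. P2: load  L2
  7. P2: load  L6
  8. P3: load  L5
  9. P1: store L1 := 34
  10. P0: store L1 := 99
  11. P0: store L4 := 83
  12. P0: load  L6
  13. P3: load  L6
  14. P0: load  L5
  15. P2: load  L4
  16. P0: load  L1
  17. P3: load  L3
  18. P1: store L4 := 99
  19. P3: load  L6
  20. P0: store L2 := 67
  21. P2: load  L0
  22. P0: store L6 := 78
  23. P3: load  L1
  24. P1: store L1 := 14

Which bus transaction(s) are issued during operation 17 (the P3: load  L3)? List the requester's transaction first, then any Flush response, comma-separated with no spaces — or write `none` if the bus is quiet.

1. P3: load  L1  bus=[BusRd]  L1: P0=I P1=I P2=I P3=E  mem[L1]=60
2. P1: store L2 := 20  bus=[BusRdX]  L2: P0=I P1=M P2=I P3=I  mem[L2]=60
3. P0: load  L4  bus=[BusRd]  L4: P0=E P1=I P2=I P3=I  mem[L4]=60
4. P0: store L5 := 57  bus=[BusRdX]  L5: P0=M P1=I P2=I P3=I  mem[L5]=30
5. P3: load  L6  bus=[BusRd]  L6: P0=I P1=I P2=I P3=E  mem[L6]=20
6. P2: load  L2  bus=[BusRd]  L2: P0=I P1=O P2=S P3=I  mem[L2]=60
7. P2: load  L6  bus=[BusRd]  L6: P0=I P1=I P2=S P3=S  mem[L6]=20
8. P3: load  L5  bus=[BusRd]  L5: P0=O P1=I P2=I P3=S  mem[L5]=30
9. P1: store L1 := 34  bus=[BusRdX]  L1: P0=I P1=M P2=I P3=I  mem[L1]=60
10. P0: store L1 := 99  bus=[BusRdX,Flush]  L1: P0=M P1=I P2=I P3=I  mem[L1]=34
11. P0: store L4 := 83  bus=[-]  L4: P0=M P1=I P2=I P3=I  mem[L4]=60
12. P0: load  L6  bus=[BusRd]  L6: P0=S P1=I P2=S P3=S  mem[L6]=20
13. P3: load  L6  bus=[-]  L6: P0=S P1=I P2=S P3=S  mem[L6]=20
14. P0: load  L5  bus=[-]  L5: P0=O P1=I P2=I P3=S  mem[L5]=30
15. P2: load  L4  bus=[BusRd]  L4: P0=O P1=I P2=S P3=I  mem[L4]=60
16. P0: load  L1  bus=[-]  L1: P0=M P1=I P2=I P3=I  mem[L1]=34
17. P3: load  L3  bus=[BusRd]  L3: P0=I P1=I P2=I P3=E  mem[L3]=60
18. P1: store L4 := 99  bus=[BusRdX,Flush]  L4: P0=I P1=M P2=I P3=I  mem[L4]=83
19. P3: load  L6  bus=[-]  L6: P0=S P1=I P2=S P3=S  mem[L6]=20
20. P0: store L2 := 67  bus=[BusRdX,Flush]  L2: P0=M P1=I P2=I P3=I  mem[L2]=20
21. P2: load  L0  bus=[BusRd]  L0: P0=I P1=I P2=E P3=I  mem[L0]=20
22. P0: store L6 := 78  bus=[BusUpgr]  L6: P0=M P1=I P2=I P3=I  mem[L6]=20
23. P3: load  L1  bus=[BusRd]  L1: P0=O P1=I P2=I P3=S  mem[L1]=34
24. P1: store L1 := 14  bus=[BusRdX,Flush]  L1: P0=I P1=M P2=I P3=I  mem[L1]=99

bus = BusRd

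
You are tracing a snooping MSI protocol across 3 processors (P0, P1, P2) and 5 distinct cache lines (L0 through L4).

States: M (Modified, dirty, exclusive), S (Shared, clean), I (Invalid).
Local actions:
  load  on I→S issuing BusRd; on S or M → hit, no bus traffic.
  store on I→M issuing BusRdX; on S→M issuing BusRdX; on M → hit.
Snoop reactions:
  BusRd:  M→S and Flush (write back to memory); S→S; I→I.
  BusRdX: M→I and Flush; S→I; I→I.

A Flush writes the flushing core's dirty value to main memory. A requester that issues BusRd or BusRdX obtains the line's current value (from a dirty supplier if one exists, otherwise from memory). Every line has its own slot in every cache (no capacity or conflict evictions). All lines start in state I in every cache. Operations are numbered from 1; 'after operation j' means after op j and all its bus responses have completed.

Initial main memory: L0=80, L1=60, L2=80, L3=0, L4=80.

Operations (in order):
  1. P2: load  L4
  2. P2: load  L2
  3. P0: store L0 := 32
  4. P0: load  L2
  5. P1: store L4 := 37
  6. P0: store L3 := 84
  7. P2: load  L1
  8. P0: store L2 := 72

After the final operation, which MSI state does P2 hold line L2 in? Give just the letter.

state = I

step 1: P2: load  L4  ⟶  IIS  (L4)  txn=BusRd  M[L4]=80
step 2: P2: load  L2  ⟶  IIS  (L2)  txn=BusRd  M[L2]=80
step 3: P0: store L0 := 32  ⟶  MII  (L0)  txn=BusRdX  M[L0]=80
step 4: P0: load  L2  ⟶  SIS  (L2)  txn=BusRd  M[L2]=80
step 5: P1: store L4 := 37  ⟶  IMI  (L4)  txn=BusRdX  M[L4]=80
step 6: P0: store L3 := 84  ⟶  MII  (L3)  txn=BusRdX  M[L3]=0
step 7: P2: load  L1  ⟶  IIS  (L1)  txn=BusRd  M[L1]=60
step 8: P0: store L2 := 72  ⟶  MII  (L2)  txn=BusRdX  M[L2]=80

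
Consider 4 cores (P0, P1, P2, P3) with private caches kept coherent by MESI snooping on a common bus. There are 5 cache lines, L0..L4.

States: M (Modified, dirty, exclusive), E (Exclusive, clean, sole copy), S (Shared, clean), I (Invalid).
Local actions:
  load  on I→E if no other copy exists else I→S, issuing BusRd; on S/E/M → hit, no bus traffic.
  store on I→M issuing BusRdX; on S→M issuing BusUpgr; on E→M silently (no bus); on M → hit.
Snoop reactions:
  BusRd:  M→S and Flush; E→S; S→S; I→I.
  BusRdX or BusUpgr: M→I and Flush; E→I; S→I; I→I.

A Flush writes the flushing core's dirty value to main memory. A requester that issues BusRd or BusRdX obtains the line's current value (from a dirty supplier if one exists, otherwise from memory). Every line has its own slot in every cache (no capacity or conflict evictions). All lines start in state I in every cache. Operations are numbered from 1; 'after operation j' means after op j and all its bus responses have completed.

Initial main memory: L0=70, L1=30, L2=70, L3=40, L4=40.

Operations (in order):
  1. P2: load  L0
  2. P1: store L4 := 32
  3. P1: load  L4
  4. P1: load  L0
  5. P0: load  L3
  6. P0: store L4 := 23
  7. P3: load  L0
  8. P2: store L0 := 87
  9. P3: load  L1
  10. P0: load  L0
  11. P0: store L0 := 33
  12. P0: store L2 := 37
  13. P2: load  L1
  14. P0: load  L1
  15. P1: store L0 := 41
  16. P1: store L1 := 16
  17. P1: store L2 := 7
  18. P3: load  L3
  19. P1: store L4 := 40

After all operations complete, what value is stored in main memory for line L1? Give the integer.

  op1 P2: load  L0 → I/I/E/I on L0; bus BusRd; mem=70
  op2 P1: store L4 := 32 → I/M/I/I on L4; bus BusRdX; mem=40
  op3 P1: load  L4 → I/M/I/I on L4; bus (none); mem=40
  op4 P1: load  L0 → I/S/S/I on L0; bus BusRd; mem=70
  op5 P0: load  L3 → E/I/I/I on L3; bus BusRd; mem=40
  op6 P0: store L4 := 23 → M/I/I/I on L4; bus BusRdX Flush; mem=32
  op7 P3: load  L0 → I/S/S/S on L0; bus BusRd; mem=70
  op8 P2: store L0 := 87 → I/I/M/I on L0; bus BusUpgr; mem=70
  op9 P3: load  L1 → I/I/I/E on L1; bus BusRd; mem=30
  op10 P0: load  L0 → S/I/S/I on L0; bus BusRd Flush; mem=87
  op11 P0: store L0 := 33 → M/I/I/I on L0; bus BusUpgr; mem=87
  op12 P0: store L2 := 37 → M/I/I/I on L2; bus BusRdX; mem=70
  op13 P2: load  L1 → I/I/S/S on L1; bus BusRd; mem=30
  op14 P0: load  L1 → S/I/S/S on L1; bus BusRd; mem=30
  op15 P1: store L0 := 41 → I/M/I/I on L0; bus BusRdX Flush; mem=33
  op16 P1: store L1 := 16 → I/M/I/I on L1; bus BusRdX; mem=30
  op17 P1: store L2 := 7 → I/M/I/I on L2; bus BusRdX Flush; mem=37
  op18 P3: load  L3 → S/I/I/S on L3; bus BusRd; mem=40
  op19 P1: store L4 := 40 → I/M/I/I on L4; bus BusRdX Flush; mem=23

memory[L1] = 30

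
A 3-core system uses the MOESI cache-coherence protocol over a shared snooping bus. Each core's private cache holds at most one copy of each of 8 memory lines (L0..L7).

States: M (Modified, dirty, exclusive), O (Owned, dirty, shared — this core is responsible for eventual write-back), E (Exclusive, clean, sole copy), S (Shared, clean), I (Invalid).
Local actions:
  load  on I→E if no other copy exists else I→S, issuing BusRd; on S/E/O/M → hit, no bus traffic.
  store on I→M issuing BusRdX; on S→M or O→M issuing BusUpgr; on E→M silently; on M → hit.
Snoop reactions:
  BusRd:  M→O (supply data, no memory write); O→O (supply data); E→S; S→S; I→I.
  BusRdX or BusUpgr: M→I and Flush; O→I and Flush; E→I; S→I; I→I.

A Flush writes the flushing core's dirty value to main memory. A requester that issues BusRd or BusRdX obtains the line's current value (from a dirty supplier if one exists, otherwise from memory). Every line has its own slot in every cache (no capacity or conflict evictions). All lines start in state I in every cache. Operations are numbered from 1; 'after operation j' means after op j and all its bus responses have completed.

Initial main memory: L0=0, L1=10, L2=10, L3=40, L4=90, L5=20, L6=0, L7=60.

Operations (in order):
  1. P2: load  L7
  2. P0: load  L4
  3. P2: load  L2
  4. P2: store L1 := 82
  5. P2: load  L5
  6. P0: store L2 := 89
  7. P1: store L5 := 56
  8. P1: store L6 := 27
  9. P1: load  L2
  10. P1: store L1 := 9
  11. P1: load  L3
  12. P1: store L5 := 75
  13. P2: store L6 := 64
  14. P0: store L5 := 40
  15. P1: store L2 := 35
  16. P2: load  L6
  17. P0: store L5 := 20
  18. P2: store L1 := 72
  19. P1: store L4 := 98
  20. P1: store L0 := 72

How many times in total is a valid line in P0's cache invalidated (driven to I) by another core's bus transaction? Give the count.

invalidations = 2

step 1: P2: load  L7  ⟶  IIE  (L7)  txn=BusRd  M[L7]=60
step 2: P0: load  L4  ⟶  EII  (L4)  txn=BusRd  M[L4]=90
step 3: P2: load  L2  ⟶  IIE  (L2)  txn=BusRd  M[L2]=10
step 4: P2: store L1 := 82  ⟶  IIM  (L1)  txn=BusRdX  M[L1]=10
step 5: P2: load  L5  ⟶  IIE  (L5)  txn=BusRd  M[L5]=20
step 6: P0: store L2 := 89  ⟶  MII  (L2)  txn=BusRdX  M[L2]=10
step 7: P1: store L5 := 56  ⟶  IMI  (L5)  txn=BusRdX  M[L5]=20
step 8: P1: store L6 := 27  ⟶  IMI  (L6)  txn=BusRdX  M[L6]=0
step 9: P1: load  L2  ⟶  OSI  (L2)  txn=BusRd  M[L2]=10
step 10: P1: store L1 := 9  ⟶  IMI  (L1)  txn=BusRdX+Flush  M[L1]=82
step 11: P1: load  L3  ⟶  IEI  (L3)  txn=BusRd  M[L3]=40
step 12: P1: store L5 := 75  ⟶  IMI  (L5)  txn=∅  M[L5]=20
step 13: P2: store L6 := 64  ⟶  IIM  (L6)  txn=BusRdX+Flush  M[L6]=27
step 14: P0: store L5 := 40  ⟶  MII  (L5)  txn=BusRdX+Flush  M[L5]=75
step 15: P1: store L2 := 35  ⟶  IMI  (L2)  txn=BusUpgr+Flush  M[L2]=89
step 16: P2: load  L6  ⟶  IIM  (L6)  txn=∅  M[L6]=27
step 17: P0: store L5 := 20  ⟶  MII  (L5)  txn=∅  M[L5]=75
step 18: P2: store L1 := 72  ⟶  IIM  (L1)  txn=BusRdX+Flush  M[L1]=9
step 19: P1: store L4 := 98  ⟶  IMI  (L4)  txn=BusRdX  M[L4]=90
step 20: P1: store L0 := 72  ⟶  IMI  (L0)  txn=BusRdX  M[L0]=0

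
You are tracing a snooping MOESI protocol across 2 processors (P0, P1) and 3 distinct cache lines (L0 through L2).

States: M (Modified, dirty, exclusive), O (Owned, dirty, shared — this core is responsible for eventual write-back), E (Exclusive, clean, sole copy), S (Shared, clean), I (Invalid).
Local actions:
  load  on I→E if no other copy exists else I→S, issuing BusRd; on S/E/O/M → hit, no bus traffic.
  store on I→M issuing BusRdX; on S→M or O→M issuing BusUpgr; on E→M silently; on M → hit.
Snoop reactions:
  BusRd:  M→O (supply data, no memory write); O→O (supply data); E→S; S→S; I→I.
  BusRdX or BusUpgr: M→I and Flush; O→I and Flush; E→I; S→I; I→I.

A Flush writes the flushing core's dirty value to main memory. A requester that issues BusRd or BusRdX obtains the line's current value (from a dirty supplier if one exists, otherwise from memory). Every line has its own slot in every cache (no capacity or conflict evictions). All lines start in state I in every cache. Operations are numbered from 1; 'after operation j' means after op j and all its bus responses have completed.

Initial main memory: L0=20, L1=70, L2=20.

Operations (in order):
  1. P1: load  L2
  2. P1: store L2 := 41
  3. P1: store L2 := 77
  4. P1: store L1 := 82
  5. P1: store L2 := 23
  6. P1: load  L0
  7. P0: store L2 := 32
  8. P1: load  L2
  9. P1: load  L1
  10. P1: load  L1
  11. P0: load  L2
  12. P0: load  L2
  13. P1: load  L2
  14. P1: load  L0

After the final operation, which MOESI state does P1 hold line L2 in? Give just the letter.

[1] P1: load  L2 | P0:I, P1:E(20) | bus: BusRd
[2] P1: store L2 := 41 | P0:I, P1:M(41) | bus: none
[3] P1: store L2 := 77 | P0:I, P1:M(77) | bus: none
[4] P1: store L1 := 82 | P0:I, P1:M(82) | bus: BusRdX
[5] P1: store L2 := 23 | P0:I, P1:M(23) | bus: none
[6] P1: load  L0 | P0:I, P1:E(20) | bus: BusRd
[7] P0: store L2 := 32 | P0:M(32), P1:I | bus: BusRdX,Flush
[8] P1: load  L2 | P0:O(32), P1:S(32) | bus: BusRd
[9] P1: load  L1 | P0:I, P1:M(82) | bus: none
[10] P1: load  L1 | P0:I, P1:M(82) | bus: none
[11] P0: load  L2 | P0:O(32), P1:S(32) | bus: none
[12] P0: load  L2 | P0:O(32), P1:S(32) | bus: none
[13] P1: load  L2 | P0:O(32), P1:S(32) | bus: none
[14] P1: load  L0 | P0:I, P1:E(20) | bus: none

state = S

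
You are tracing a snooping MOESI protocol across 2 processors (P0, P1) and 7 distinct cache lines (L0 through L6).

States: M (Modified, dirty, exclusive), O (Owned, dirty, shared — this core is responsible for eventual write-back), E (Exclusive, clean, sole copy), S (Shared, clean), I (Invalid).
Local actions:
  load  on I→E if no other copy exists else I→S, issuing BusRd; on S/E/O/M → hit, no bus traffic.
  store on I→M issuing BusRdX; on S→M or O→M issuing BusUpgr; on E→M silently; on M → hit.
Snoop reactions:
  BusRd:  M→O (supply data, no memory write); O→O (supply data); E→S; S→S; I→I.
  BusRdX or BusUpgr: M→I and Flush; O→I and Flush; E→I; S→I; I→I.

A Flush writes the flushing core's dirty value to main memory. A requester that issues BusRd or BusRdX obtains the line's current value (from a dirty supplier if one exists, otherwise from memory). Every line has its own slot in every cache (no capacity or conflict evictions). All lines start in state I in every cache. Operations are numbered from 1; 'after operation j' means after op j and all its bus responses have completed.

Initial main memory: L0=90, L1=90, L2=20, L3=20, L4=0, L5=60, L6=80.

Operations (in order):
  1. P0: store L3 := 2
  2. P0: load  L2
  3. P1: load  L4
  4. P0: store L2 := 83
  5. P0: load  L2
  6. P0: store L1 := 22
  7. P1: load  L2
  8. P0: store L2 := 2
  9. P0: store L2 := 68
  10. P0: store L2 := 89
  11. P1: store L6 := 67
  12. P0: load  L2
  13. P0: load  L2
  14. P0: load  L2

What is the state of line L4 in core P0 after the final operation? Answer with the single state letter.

[1] P0: store L3 := 2 | P0:M(2), P1:I | bus: BusRdX
[2] P0: load  L2 | P0:E(20), P1:I | bus: BusRd
[3] P1: load  L4 | P0:I, P1:E(0) | bus: BusRd
[4] P0: store L2 := 83 | P0:M(83), P1:I | bus: none
[5] P0: load  L2 | P0:M(83), P1:I | bus: none
[6] P0: store L1 := 22 | P0:M(22), P1:I | bus: BusRdX
[7] P1: load  L2 | P0:O(83), P1:S(83) | bus: BusRd
[8] P0: store L2 := 2 | P0:M(2), P1:I | bus: BusUpgr
[9] P0: store L2 := 68 | P0:M(68), P1:I | bus: none
[10] P0: store L2 := 89 | P0:M(89), P1:I | bus: none
[11] P1: store L6 := 67 | P0:I, P1:M(67) | bus: BusRdX
[12] P0: load  L2 | P0:M(89), P1:I | bus: none
[13] P0: load  L2 | P0:M(89), P1:I | bus: none
[14] P0: load  L2 | P0:M(89), P1:I | bus: none

state = I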